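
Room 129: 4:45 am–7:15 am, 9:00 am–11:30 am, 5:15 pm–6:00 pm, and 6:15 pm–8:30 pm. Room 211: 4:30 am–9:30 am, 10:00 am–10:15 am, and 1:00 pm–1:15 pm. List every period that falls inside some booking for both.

4:45 am–7:15 am meets the second set on 4:45 am–7:15 am.
9:00 am–11:30 am meets the second set on 9:00 am–9:30 am, 10:00 am–10:15 am.
5:15 pm–6:00 pm: no overlap with the second set.
6:15 pm–8:30 pm: no overlap with the second set.

4:45 am–7:15 am, 9:00 am–9:30 am, 10:00 am–10:15 am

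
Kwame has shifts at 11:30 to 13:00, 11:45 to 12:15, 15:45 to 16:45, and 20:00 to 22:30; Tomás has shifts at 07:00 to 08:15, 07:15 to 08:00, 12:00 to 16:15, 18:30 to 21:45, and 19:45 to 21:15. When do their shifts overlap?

12:00–13:00, 15:45–16:15, 20:00–21:45

Merge the first list: 11:30–13:00, 15:45–16:45, 20:00–22:30.
Merge the second list: 07:00–08:15, 12:00–16:15, 18:30–21:45.
11:30–13:00 meets the second set on 12:00–13:00.
15:45–16:45 meets the second set on 15:45–16:15.
20:00–22:30 meets the second set on 20:00–21:45.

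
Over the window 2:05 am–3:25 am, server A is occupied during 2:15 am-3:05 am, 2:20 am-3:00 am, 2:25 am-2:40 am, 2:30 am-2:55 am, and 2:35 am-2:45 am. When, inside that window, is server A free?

2:05 am–2:15 am, 3:05 am–3:25 am

The merged coverage is 2:15 am–3:05 am.
Gaps within 2:05 am–3:25 am: 2:05 am–2:15 am, 3:05 am–3:25 am.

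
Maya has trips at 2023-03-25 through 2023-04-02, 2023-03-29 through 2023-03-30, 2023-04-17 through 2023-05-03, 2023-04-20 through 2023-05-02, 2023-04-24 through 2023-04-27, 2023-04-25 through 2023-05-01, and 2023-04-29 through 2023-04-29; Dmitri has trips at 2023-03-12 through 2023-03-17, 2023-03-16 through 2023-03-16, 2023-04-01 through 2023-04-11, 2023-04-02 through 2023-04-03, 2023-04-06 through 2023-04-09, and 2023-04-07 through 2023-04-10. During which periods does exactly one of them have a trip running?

A, merged: 2023-03-25 through 2023-04-02, 2023-04-17 through 2023-05-03.
B, merged: 2023-03-12 through 2023-03-17, 2023-04-01 through 2023-04-11.
A \ B = 2023-03-25 through 2023-03-31, 2023-04-17 through 2023-05-03.
B \ A = 2023-03-12 through 2023-03-17, 2023-04-03 through 2023-04-11.
Union of the two gives the symmetric difference.

2023-03-12 through 2023-03-17, 2023-03-25 through 2023-03-31, 2023-04-03 through 2023-04-11, 2023-04-17 through 2023-05-03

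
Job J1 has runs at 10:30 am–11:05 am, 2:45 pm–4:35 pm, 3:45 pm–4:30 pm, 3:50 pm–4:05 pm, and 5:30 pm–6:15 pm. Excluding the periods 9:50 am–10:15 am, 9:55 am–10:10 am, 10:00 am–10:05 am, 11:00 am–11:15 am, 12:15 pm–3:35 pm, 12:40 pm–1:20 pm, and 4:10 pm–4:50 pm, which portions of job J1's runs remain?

Merge the first list: 10:30 am–11:05 am, 2:45 pm–4:35 pm, 5:30 pm–6:15 pm.
Merge the second list: 9:50 am–10:15 am, 11:00 am–11:15 am, 12:15 pm–3:35 pm, 4:10 pm–4:50 pm.
10:30 am–11:05 am \ B = 10:30 am–11:00 am.
2:45 pm–4:35 pm \ B = 3:35 pm–4:10 pm.
5:30 pm–6:15 pm: nothing removed.

10:30 am–11:00 am, 3:35 pm–4:10 pm, 5:30 pm–6:15 pm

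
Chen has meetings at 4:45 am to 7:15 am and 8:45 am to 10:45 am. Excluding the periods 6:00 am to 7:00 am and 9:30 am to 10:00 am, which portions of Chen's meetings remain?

4:45 am–7:15 am minus B → 4:45 am–6:00 am, 7:00 am–7:15 am.
8:45 am–10:45 am minus B → 8:45 am–9:30 am, 10:00 am–10:45 am.

4:45 am–6:00 am, 7:00 am–7:15 am, 8:45 am–9:30 am, 10:00 am–10:45 am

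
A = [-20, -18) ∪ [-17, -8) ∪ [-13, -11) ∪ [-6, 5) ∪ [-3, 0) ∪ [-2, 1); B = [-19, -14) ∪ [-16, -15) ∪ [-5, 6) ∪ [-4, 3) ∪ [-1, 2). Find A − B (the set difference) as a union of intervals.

A, merged: [-20, -18), [-17, -8), [-6, 5).
B, merged: [-19, -14), [-5, 6).
[-20, -18) minus B → [-20, -19).
[-17, -8) minus B → [-14, -8).
[-6, 5) minus B → [-6, -5).

[-20, -19) ∪ [-14, -8) ∪ [-6, -5)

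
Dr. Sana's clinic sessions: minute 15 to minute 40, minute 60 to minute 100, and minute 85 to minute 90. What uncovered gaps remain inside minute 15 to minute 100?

Covered (merged): minute 15 to minute 40, minute 60 to minute 100.
Gaps within minute 15 to minute 100: minute 40 to minute 60.

minute 40 to minute 60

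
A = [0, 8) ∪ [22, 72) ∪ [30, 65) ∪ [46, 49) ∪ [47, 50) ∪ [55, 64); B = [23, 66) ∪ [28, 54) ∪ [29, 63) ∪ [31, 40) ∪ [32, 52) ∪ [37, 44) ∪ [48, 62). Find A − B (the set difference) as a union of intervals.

[0, 8) ∪ [22, 23) ∪ [66, 72)

First set merges to [0, 8), [22, 72).
Second set merges to [23, 66).
[0, 8) is untouched.
[22, 72) with B removed leaves [22, 23), [66, 72).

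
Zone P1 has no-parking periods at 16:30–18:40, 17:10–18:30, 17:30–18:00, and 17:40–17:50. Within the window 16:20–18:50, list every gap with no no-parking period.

16:20-16:30, 18:40-18:50

The merged coverage is 16:30-18:40.
Complement within 16:20-18:50: 16:20-16:30, 18:40-18:50.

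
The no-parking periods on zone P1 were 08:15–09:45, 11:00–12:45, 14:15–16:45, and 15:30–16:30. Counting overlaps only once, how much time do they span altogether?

Merged: 08:15–09:45, 11:00–12:45, 14:15–16:45.
Lengths: 1 h 30 min + 1 h 45 min + 2 h 30 min = 5 h 45 min.

5 h 45 min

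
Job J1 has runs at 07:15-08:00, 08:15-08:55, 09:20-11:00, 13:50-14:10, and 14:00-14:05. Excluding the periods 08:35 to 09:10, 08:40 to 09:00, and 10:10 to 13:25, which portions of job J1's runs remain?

First set merges to 07:15-08:00, 08:15-08:55, 09:20-11:00, 13:50-14:10.
Second set merges to 08:35-09:10, 10:10-13:25.
07:15-08:00 is untouched.
08:15-08:55 with B removed leaves 08:15-08:35.
09:20-11:00 with B removed leaves 09:20-10:10.
13:50-14:10 is untouched.

07:15-08:00, 08:15-08:35, 09:20-10:10, 13:50-14:10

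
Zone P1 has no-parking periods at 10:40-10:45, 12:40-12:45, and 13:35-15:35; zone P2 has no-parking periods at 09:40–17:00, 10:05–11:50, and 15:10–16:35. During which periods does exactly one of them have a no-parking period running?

B, merged: 09:40–17:00.
Only in the first: none.
Only in the second: 09:40–10:40, 10:45–12:40, 12:45–13:35, 15:35–17:00.
Together these are the periods covered by exactly one.

09:40–10:40, 10:45–12:40, 12:45–13:35, 15:35–17:00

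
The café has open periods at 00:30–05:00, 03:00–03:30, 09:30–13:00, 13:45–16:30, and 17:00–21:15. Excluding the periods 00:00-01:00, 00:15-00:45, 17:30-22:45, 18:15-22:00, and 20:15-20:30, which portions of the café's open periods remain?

First set merges to 00:30-05:00, 09:30-13:00, 13:45-16:30, 17:00-21:15.
Second set merges to 00:00-01:00, 17:30-22:45.
00:30-05:00 \ B = 01:00-05:00.
09:30-13:00: nothing removed.
13:45-16:30: nothing removed.
17:00-21:15 \ B = 17:00-17:30.

01:00-05:00, 09:30-13:00, 13:45-16:30, 17:00-17:30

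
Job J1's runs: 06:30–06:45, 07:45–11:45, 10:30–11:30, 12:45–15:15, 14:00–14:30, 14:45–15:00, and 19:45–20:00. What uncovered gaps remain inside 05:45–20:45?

05:45–06:30, 06:45–07:45, 11:45–12:45, 15:15–19:45, 20:00–20:45

After merging, the occupied span is 06:30–06:45, 07:45–11:45, 12:45–15:15, 19:45–20:00.
Complement within 05:45–20:45: 05:45–06:30, 06:45–07:45, 11:45–12:45, 15:15–19:45, 20:00–20:45.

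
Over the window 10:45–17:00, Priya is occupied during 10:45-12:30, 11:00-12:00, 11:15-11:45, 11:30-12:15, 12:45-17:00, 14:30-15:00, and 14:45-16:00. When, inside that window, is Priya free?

12:30-12:45

The merged coverage is 10:45-12:30, 12:45-17:00.
Uncovered inside 10:45-17:00: 12:30-12:45.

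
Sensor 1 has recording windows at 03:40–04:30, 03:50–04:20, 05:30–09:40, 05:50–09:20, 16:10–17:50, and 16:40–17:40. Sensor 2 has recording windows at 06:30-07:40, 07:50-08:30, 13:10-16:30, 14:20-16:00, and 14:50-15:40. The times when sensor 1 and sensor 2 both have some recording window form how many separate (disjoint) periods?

3

First set merges to 03:40–04:30, 05:30–09:40, 16:10–17:50.
Second set merges to 06:30–07:40, 07:50–08:30, 13:10–16:30.
A ∩ B = 06:30–07:40, 07:50–08:30, 16:10–16:30.
That is 3 disjoint pieces.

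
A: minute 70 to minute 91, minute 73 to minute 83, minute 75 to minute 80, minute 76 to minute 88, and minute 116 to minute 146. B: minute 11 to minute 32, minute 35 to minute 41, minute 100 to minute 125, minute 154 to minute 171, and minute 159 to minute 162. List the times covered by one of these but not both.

Merge the first list: minute 70 to minute 91, minute 116 to minute 146.
Merge the second list: minute 11 to minute 32, minute 35 to minute 41, minute 100 to minute 125, minute 154 to minute 171.
A but not B: minute 70 to minute 91, minute 125 to minute 146.
B but not A: minute 11 to minute 32, minute 35 to minute 41, minute 100 to minute 116, minute 154 to minute 171.
Combining gives A △ B.

minute 11 to minute 32, minute 35 to minute 41, minute 70 to minute 91, minute 100 to minute 116, minute 125 to minute 146, minute 154 to minute 171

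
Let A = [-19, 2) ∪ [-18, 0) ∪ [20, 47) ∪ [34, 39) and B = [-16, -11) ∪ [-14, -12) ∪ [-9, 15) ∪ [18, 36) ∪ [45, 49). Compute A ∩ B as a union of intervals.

Merge the first list: [-19, 2), [20, 47).
Merge the second list: [-16, -11), [-9, 15), [18, 36), [45, 49).
[-19, 2) meets the second set on [-16, -11), [-9, 2).
[20, 47) meets the second set on [20, 36), [45, 47).

[-16, -11) ∪ [-9, 2) ∪ [20, 36) ∪ [45, 47)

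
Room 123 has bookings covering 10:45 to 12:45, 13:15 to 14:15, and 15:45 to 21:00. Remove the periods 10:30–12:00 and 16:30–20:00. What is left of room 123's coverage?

10:45-12:45 \ B = 12:00-12:45.
13:15-14:15: nothing removed.
15:45-21:00 \ B = 15:45-16:30, 20:00-21:00.

12:00-12:45, 13:15-14:15, 15:45-16:30, 20:00-21:00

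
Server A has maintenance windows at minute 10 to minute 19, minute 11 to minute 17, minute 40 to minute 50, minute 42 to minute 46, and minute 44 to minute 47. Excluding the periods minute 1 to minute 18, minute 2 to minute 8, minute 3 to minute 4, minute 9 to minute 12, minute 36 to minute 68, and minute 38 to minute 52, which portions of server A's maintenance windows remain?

Merge the first list: minute 10 to minute 19, minute 40 to minute 50.
Merge the second list: minute 1 to minute 18, minute 36 to minute 68.
minute 10 to minute 19 \ B = minute 18 to minute 19.
minute 40 to minute 50: entirely removed.

minute 18 to minute 19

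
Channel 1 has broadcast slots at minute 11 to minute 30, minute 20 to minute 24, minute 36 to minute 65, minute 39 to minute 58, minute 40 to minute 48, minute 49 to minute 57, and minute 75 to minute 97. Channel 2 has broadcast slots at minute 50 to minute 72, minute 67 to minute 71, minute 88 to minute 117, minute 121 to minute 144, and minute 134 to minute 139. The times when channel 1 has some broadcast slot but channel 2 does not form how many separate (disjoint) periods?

Merge the first list: minute 11 to minute 30, minute 36 to minute 65, minute 75 to minute 97.
Merge the second list: minute 50 to minute 72, minute 88 to minute 117, minute 121 to minute 144.
A \ B = minute 11 to minute 30, minute 36 to minute 50, minute 75 to minute 88.
That is 3 disjoint pieces.

3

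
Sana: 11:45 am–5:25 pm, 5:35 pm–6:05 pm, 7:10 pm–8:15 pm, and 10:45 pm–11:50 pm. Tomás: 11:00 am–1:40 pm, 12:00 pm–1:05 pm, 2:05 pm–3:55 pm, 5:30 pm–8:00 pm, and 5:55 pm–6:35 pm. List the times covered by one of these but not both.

B, merged: 11:00 am-1:40 pm, 2:05 pm-3:55 pm, 5:30 pm-8:00 pm.
A but not B: 1:40 pm-2:05 pm, 3:55 pm-5:25 pm, 8:00 pm-8:15 pm, 10:45 pm-11:50 pm.
B but not A: 11:00 am-11:45 am, 5:30 pm-5:35 pm, 6:05 pm-7:10 pm.
Combining gives A △ B.

11:00 am-11:45 am, 1:40 pm-2:05 pm, 3:55 pm-5:25 pm, 5:30 pm-5:35 pm, 6:05 pm-7:10 pm, 8:00 pm-8:15 pm, 10:45 pm-11:50 pm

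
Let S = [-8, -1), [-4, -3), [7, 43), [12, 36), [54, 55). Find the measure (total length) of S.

Merged: [-8, -1), [7, 43), [54, 55).
Lengths: 7 + 36 + 1 = 44.

44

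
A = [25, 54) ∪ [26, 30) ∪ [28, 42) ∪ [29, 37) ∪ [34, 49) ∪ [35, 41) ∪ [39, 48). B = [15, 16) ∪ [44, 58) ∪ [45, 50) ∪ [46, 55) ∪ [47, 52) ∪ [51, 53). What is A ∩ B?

Merge the first list: [25, 54).
Merge the second list: [15, 16), [44, 58).
[25, 54) overlaps B on [44, 54).

[44, 54)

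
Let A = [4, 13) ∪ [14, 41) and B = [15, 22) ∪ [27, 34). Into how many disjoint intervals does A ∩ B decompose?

2

A ∩ B = [15, 22), [27, 34).
That is 2 disjoint pieces.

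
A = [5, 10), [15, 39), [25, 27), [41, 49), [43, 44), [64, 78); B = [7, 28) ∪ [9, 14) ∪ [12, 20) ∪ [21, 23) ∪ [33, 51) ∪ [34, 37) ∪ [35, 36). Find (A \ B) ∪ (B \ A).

A, merged: [5, 10), [15, 39), [41, 49), [64, 78).
B, merged: [7, 28), [33, 51).
A \ B = [5, 7), [28, 33), [64, 78).
B \ A = [10, 15), [39, 41), [49, 51).
Union of the two gives the symmetric difference.

[5, 7) ∪ [10, 15) ∪ [28, 33) ∪ [39, 41) ∪ [49, 51) ∪ [64, 78)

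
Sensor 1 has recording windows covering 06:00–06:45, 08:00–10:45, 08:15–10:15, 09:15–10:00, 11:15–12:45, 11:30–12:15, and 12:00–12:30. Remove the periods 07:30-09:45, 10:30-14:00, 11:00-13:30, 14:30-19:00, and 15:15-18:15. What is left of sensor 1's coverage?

06:00–06:45, 09:45–10:30

A, merged: 06:00–06:45, 08:00–10:45, 11:15–12:45.
B, merged: 07:30–09:45, 10:30–14:00, 14:30–19:00.
06:00–06:45 is untouched.
08:00–10:45 with B removed leaves 09:45–10:30.
11:15–12:45 lies entirely inside B → drops out.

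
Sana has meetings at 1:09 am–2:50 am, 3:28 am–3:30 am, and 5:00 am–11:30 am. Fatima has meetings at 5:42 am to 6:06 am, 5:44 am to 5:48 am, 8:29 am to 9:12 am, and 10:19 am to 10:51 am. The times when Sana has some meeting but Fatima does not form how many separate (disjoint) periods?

B, merged: 5:42 am–6:06 am, 8:29 am–9:12 am, 10:19 am–10:51 am.
A \ B = 1:09 am–2:50 am, 3:28 am–3:30 am, 5:00 am–5:42 am, 6:06 am–8:29 am, 9:12 am–10:19 am, 10:51 am–11:30 am.
That is 6 disjoint pieces.

6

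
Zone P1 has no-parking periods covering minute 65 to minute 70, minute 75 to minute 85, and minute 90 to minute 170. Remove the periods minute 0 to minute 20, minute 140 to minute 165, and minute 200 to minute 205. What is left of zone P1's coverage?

minute 65 to minute 70 is untouched.
minute 75 to minute 85 is untouched.
minute 90 to minute 170 with B removed leaves minute 90 to minute 140, minute 165 to minute 170.

minute 65 to minute 70, minute 75 to minute 85, minute 90 to minute 140, minute 165 to minute 170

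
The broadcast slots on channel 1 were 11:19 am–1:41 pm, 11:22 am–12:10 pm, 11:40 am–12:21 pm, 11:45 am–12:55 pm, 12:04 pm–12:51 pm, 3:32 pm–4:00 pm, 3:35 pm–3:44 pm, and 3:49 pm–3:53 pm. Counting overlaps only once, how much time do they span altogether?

2 h 50 min

Merged: 11:19 am-1:41 pm, 3:32 pm-4:00 pm.
Lengths: 2 h 22 min + 28 min = 2 h 50 min.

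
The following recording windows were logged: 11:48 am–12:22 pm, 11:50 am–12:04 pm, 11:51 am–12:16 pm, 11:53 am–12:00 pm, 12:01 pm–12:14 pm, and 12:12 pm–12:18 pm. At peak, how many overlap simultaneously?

4

Sweep endpoints in order; track running count of active intervals.
Peak of 4 reached at 11:53 am.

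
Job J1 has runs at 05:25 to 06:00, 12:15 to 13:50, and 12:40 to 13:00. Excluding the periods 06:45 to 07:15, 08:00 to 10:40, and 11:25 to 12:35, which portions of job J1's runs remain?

First set merges to 05:25-06:00, 12:15-13:50.
05:25-06:00 is untouched.
12:15-13:50 with B removed leaves 12:35-13:50.

05:25-06:00, 12:35-13:50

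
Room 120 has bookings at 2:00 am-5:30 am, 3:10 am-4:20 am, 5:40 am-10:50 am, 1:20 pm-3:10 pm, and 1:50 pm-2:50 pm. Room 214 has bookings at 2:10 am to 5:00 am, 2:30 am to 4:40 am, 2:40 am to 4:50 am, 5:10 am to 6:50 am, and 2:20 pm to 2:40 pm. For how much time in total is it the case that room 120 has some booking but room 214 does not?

5 h 50 min

A, merged: 2:00 am–5:30 am, 5:40 am–10:50 am, 1:20 pm–3:10 pm.
B, merged: 2:10 am–5:00 am, 5:10 am–6:50 am, 2:20 pm–2:40 pm.
A \ B = 2:00 am–2:10 am, 5:00 am–5:10 am, 6:50 am–10:50 am, 1:20 pm–2:20 pm, 2:40 pm–3:10 pm.
Total: 10 min + 10 min + 4 h + 1 h + 30 min = 5 h 50 min.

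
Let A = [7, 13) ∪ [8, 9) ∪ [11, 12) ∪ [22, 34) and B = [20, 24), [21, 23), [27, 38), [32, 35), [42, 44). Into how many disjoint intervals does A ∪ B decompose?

Merge the first list: [7, 13), [22, 34).
Merge the second list: [20, 24), [27, 38), [42, 44).
A ∪ B = [7, 13), [20, 38), [42, 44).
That is 3 disjoint pieces.

3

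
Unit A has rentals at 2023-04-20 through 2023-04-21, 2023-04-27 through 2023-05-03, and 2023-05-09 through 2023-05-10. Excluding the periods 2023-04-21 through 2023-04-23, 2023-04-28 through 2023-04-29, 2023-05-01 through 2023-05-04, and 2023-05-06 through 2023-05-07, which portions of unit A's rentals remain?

2023-04-20 through 2023-04-20, 2023-04-27 through 2023-04-27, 2023-04-30 through 2023-04-30, 2023-05-09 through 2023-05-10

2023-04-20 through 2023-04-21 minus B → 2023-04-20 through 2023-04-20.
2023-04-27 through 2023-05-03 minus B → 2023-04-27 through 2023-04-27, 2023-04-30 through 2023-04-30.
2023-05-09 through 2023-05-10: no B overlap → unchanged.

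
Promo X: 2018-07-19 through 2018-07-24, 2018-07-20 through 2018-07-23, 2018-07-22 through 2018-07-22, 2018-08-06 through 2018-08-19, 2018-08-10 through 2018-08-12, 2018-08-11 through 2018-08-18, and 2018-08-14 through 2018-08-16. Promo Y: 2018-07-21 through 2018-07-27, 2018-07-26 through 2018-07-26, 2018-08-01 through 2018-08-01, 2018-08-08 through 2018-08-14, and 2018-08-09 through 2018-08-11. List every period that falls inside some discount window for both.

First set merges to 2018-07-19 through 2018-07-24, 2018-08-06 through 2018-08-19.
Second set merges to 2018-07-21 through 2018-07-27, 2018-08-01 through 2018-08-01, 2018-08-08 through 2018-08-14.
2018-07-19 through 2018-07-24 overlaps B on 2018-07-21 through 2018-07-24.
2018-08-06 through 2018-08-19 overlaps B on 2018-08-08 through 2018-08-14.

2018-07-21 through 2018-07-24, 2018-08-08 through 2018-08-14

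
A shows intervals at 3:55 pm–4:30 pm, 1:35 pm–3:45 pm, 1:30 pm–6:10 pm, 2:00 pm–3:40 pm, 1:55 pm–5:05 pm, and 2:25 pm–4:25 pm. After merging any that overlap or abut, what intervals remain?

1:30 pm-6:10 pm

Sort by start: 1:30 pm-6:10 pm, 1:35 pm-3:45 pm, 1:55 pm-5:05 pm, 2:00 pm-3:40 pm, 2:25 pm-4:25 pm, 3:55 pm-4:30 pm.
1:35 pm-3:45 pm overlaps/touches 1:30 pm-6:10 pm → extend to 1:30 pm-6:10 pm.
1:55 pm-5:05 pm overlaps/touches 1:30 pm-6:10 pm → extend to 1:30 pm-6:10 pm.
2:00 pm-3:40 pm overlaps/touches 1:30 pm-6:10 pm → extend to 1:30 pm-6:10 pm.
2:25 pm-4:25 pm overlaps/touches 1:30 pm-6:10 pm → extend to 1:30 pm-6:10 pm.
3:55 pm-4:30 pm overlaps/touches 1:30 pm-6:10 pm → extend to 1:30 pm-6:10 pm.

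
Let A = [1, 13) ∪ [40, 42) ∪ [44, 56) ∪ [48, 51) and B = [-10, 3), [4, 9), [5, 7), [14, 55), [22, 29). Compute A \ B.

[3, 4) ∪ [9, 13) ∪ [55, 56)

First set merges to [1, 13), [40, 42), [44, 56).
Second set merges to [-10, 3), [4, 9), [14, 55).
[1, 13) with B removed leaves [3, 4), [9, 13).
[40, 42) lies entirely inside B → drops out.
[44, 56) with B removed leaves [55, 56).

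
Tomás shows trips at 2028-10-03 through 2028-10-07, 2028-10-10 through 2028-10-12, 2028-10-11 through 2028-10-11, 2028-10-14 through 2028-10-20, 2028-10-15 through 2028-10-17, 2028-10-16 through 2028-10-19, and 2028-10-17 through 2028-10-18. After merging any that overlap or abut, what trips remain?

2028-10-03 through 2028-10-07, 2028-10-10 through 2028-10-12, 2028-10-14 through 2028-10-20

2028-10-10 through 2028-10-12 is disjoint → start new block.
2028-10-11 through 2028-10-11 overlaps/touches 2028-10-10 through 2028-10-12 → extend to 2028-10-10 through 2028-10-12.
2028-10-14 through 2028-10-20 is disjoint → start new block.
2028-10-15 through 2028-10-17 overlaps/touches 2028-10-14 through 2028-10-20 → extend to 2028-10-14 through 2028-10-20.
2028-10-16 through 2028-10-19 overlaps/touches 2028-10-14 through 2028-10-20 → extend to 2028-10-14 through 2028-10-20.
2028-10-17 through 2028-10-18 overlaps/touches 2028-10-14 through 2028-10-20 → extend to 2028-10-14 through 2028-10-20.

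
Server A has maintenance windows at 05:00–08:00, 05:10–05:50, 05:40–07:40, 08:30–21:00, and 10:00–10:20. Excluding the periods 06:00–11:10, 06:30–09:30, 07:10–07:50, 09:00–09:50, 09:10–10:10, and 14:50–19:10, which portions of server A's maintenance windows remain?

Merge the first list: 05:00–08:00, 08:30–21:00.
Merge the second list: 06:00–11:10, 14:50–19:10.
05:00–08:00 minus B → 05:00–06:00.
08:30–21:00 minus B → 11:10–14:50, 19:10–21:00.

05:00–06:00, 11:10–14:50, 19:10–21:00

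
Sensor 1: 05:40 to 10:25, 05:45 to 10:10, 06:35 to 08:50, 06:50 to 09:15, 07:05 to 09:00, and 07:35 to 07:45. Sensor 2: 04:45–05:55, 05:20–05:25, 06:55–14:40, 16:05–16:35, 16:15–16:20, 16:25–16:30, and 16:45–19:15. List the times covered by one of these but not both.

04:45–05:40, 05:55–06:55, 10:25–14:40, 16:05–16:35, 16:45–19:15

A, merged: 05:40–10:25.
B, merged: 04:45–05:55, 06:55–14:40, 16:05–16:35, 16:45–19:15.
A but not B: 05:55–06:55.
B but not A: 04:45–05:40, 10:25–14:40, 16:05–16:35, 16:45–19:15.
Combining gives A △ B.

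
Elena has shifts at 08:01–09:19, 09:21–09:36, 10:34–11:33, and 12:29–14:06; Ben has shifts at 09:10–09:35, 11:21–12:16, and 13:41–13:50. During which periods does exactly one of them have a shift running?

08:01–09:10, 09:19–09:21, 09:35–09:36, 10:34–11:21, 11:33–12:16, 12:29–13:41, 13:50–14:06

A \ B = 08:01–09:10, 09:35–09:36, 10:34–11:21, 12:29–13:41, 13:50–14:06.
B \ A = 09:19–09:21, 11:33–12:16.
Union of the two gives the symmetric difference.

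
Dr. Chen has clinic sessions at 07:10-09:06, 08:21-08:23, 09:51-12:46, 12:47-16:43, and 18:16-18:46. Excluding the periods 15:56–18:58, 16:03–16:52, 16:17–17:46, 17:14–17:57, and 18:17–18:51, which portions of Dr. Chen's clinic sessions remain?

07:10–09:06, 09:51–12:46, 12:47–15:56

A, merged: 07:10–09:06, 09:51–12:46, 12:47–16:43, 18:16–18:46.
B, merged: 15:56–18:58.
07:10–09:06 is untouched.
09:51–12:46 is untouched.
12:47–16:43 with B removed leaves 12:47–15:56.
18:16–18:46 lies entirely inside B → drops out.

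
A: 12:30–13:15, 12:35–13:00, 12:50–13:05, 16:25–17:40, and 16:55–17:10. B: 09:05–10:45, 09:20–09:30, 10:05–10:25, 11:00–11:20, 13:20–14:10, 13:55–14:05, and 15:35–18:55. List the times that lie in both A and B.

A, merged: 12:30–13:15, 16:25–17:40.
B, merged: 09:05–10:45, 11:00–11:20, 13:20–14:10, 15:35–18:55.
12:30–13:15 falls entirely outside B.
16:25–17:40 overlaps B on 16:25–17:40.

16:25–17:40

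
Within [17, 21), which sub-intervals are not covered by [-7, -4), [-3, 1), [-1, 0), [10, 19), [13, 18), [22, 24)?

[19, 21)

After merging, the occupied span is [-7, -4), [-3, 1), [10, 19), [22, 24).
Gaps within [17, 21): [19, 21).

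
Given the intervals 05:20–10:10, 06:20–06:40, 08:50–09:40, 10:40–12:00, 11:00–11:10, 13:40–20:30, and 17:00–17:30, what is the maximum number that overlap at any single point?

2

Sweep endpoints in order; track running count of active intervals.
Peak of 2 reached at 06:20.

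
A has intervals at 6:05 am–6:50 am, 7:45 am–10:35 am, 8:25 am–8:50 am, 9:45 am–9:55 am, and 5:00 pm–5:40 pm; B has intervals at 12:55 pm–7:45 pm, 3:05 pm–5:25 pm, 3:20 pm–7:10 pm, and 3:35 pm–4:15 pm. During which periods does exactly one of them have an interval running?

6:05 am–6:50 am, 7:45 am–10:35 am, 12:55 pm–5:00 pm, 5:40 pm–7:45 pm

A, merged: 6:05 am–6:50 am, 7:45 am–10:35 am, 5:00 pm–5:40 pm.
B, merged: 12:55 pm–7:45 pm.
A \ B = 6:05 am–6:50 am, 7:45 am–10:35 am.
B \ A = 12:55 pm–5:00 pm, 5:40 pm–7:45 pm.
Union of the two gives the symmetric difference.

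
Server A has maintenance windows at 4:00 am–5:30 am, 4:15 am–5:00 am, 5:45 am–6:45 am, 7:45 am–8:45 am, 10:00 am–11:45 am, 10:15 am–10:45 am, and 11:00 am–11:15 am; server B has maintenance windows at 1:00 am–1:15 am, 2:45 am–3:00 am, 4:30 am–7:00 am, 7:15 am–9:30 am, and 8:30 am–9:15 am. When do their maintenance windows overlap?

4:30 am–5:30 am, 5:45 am–6:45 am, 7:45 am–8:45 am

A, merged: 4:00 am–5:30 am, 5:45 am–6:45 am, 7:45 am–8:45 am, 10:00 am–11:45 am.
B, merged: 1:00 am–1:15 am, 2:45 am–3:00 am, 4:30 am–7:00 am, 7:15 am–9:30 am.
4:00 am–5:30 am ∩ B → 4:30 am–5:30 am.
5:45 am–6:45 am ∩ B → 5:45 am–6:45 am.
7:45 am–8:45 am ∩ B → 7:45 am–8:45 am.
10:00 am–11:45 am meets no B interval.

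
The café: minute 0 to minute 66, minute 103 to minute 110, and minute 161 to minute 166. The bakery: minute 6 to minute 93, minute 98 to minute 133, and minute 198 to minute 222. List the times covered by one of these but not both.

A \ B = minute 0 to minute 6, minute 161 to minute 166.
B \ A = minute 66 to minute 93, minute 98 to minute 103, minute 110 to minute 133, minute 198 to minute 222.
Union of the two gives the symmetric difference.

minute 0 to minute 6, minute 66 to minute 93, minute 98 to minute 103, minute 110 to minute 133, minute 161 to minute 166, minute 198 to minute 222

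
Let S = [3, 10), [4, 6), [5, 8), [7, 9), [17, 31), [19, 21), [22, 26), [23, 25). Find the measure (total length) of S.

21

Merged: [3, 10), [17, 31).
Lengths: 7 + 14 = 21.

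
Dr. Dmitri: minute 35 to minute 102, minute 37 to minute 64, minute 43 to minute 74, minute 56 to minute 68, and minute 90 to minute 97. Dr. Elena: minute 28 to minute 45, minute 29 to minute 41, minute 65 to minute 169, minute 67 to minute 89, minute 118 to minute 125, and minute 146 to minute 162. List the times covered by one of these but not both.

minute 28 to minute 35, minute 45 to minute 65, minute 102 to minute 169

First set merges to minute 35 to minute 102.
Second set merges to minute 28 to minute 45, minute 65 to minute 169.
A but not B: minute 45 to minute 65.
B but not A: minute 28 to minute 35, minute 102 to minute 169.
Combining gives A △ B.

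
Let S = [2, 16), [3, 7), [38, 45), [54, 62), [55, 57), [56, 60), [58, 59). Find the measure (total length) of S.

Merged: [2, 16), [38, 45), [54, 62).
Lengths: 14 + 7 + 8 = 29.

29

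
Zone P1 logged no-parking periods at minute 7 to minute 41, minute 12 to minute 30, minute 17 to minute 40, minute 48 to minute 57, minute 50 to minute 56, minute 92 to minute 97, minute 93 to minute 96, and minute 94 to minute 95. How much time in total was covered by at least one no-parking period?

Merged: minute 7 to minute 41, minute 48 to minute 57, minute 92 to minute 97.
Lengths: 34 minutes + 9 minutes + 5 minutes = 48 minutes.

48 minutes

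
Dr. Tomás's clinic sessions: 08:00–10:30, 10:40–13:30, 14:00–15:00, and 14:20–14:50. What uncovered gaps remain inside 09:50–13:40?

10:30–10:40, 13:30–13:40

The merged coverage is 08:00–10:30, 10:40–13:30, 14:00–15:00.
Uncovered inside 09:50–13:40: 10:30–10:40, 13:30–13:40.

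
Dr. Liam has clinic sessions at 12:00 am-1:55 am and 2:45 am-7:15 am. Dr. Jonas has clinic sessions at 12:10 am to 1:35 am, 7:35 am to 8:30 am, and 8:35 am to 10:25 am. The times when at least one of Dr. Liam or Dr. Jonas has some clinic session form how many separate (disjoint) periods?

4

A ∪ B = 12:00 am–1:55 am, 2:45 am–7:15 am, 7:35 am–8:30 am, 8:35 am–10:25 am.
That is 4 disjoint pieces.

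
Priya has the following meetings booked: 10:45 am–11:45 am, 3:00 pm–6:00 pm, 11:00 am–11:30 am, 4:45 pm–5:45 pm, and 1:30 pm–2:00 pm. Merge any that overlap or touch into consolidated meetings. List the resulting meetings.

Sort by start: 10:45 am–11:45 am, 11:00 am–11:30 am, 1:30 pm–2:00 pm, 3:00 pm–6:00 pm, 4:45 pm–5:45 pm.
11:00 am–11:30 am overlaps/touches 10:45 am–11:45 am → extend to 10:45 am–11:45 am.
1:30 pm–2:00 pm is disjoint → start new block.
3:00 pm–6:00 pm is disjoint → start new block.
4:45 pm–5:45 pm overlaps/touches 3:00 pm–6:00 pm → extend to 3:00 pm–6:00 pm.

10:45 am–11:45 am, 1:30 pm–2:00 pm, 3:00 pm–6:00 pm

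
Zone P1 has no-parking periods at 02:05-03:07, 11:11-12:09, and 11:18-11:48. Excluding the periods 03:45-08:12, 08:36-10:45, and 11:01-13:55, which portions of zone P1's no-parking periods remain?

First set merges to 02:05–03:07, 11:11–12:09.
02:05–03:07 is untouched.
11:11–12:09 lies entirely inside B → drops out.

02:05–03:07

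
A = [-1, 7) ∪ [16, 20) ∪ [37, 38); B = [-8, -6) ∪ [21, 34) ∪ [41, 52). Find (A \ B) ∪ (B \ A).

A but not B: [-1, 7), [16, 20), [37, 38).
B but not A: [-8, -6), [21, 34), [41, 52).
Combining gives A △ B.

[-8, -6) ∪ [-1, 7) ∪ [16, 20) ∪ [21, 34) ∪ [37, 38) ∪ [41, 52)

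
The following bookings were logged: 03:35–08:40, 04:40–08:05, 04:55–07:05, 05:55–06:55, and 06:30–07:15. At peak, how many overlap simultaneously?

5

Sweep endpoints in order; track running count of active intervals.
Peak of 5 reached at 06:30.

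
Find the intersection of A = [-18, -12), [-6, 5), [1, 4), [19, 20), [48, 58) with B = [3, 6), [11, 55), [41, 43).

Merge the first list: [-18, -12), [-6, 5), [19, 20), [48, 58).
Merge the second list: [3, 6), [11, 55).
[-18, -12) falls entirely outside B.
[-6, 5) overlaps B on [3, 5).
[19, 20) overlaps B on [19, 20).
[48, 58) overlaps B on [48, 55).

[3, 5) ∪ [19, 20) ∪ [48, 55)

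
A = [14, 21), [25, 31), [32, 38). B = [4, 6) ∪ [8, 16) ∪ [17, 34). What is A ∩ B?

[14, 16) ∪ [17, 21) ∪ [25, 31) ∪ [32, 34)

[14, 21) overlaps B on [14, 16), [17, 21).
[25, 31) overlaps B on [25, 31).
[32, 38) overlaps B on [32, 34).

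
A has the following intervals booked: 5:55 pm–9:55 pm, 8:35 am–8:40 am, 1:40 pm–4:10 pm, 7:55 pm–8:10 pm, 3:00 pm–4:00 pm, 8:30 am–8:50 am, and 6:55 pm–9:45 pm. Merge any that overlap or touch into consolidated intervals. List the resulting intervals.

8:30 am–8:50 am, 1:40 pm–4:10 pm, 5:55 pm–9:55 pm

Sort by start: 8:30 am–8:50 am, 8:35 am–8:40 am, 1:40 pm–4:10 pm, 3:00 pm–4:00 pm, 5:55 pm–9:55 pm, 6:55 pm–9:45 pm, 7:55 pm–8:10 pm.
8:35 am–8:40 am overlaps/touches 8:30 am–8:50 am → extend to 8:30 am–8:50 am.
1:40 pm–4:10 pm is disjoint → start new block.
3:00 pm–4:00 pm overlaps/touches 1:40 pm–4:10 pm → extend to 1:40 pm–4:10 pm.
5:55 pm–9:55 pm is disjoint → start new block.
6:55 pm–9:45 pm overlaps/touches 5:55 pm–9:55 pm → extend to 5:55 pm–9:55 pm.
7:55 pm–8:10 pm overlaps/touches 5:55 pm–9:55 pm → extend to 5:55 pm–9:55 pm.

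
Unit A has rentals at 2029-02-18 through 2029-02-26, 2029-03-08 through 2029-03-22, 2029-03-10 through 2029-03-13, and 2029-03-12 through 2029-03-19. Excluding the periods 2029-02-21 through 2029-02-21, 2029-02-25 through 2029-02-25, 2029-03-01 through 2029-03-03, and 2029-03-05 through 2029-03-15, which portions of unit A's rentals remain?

2029-02-18 through 2029-02-20, 2029-02-22 through 2029-02-24, 2029-02-26 through 2029-02-26, 2029-03-16 through 2029-03-22

First set merges to 2029-02-18 through 2029-02-26, 2029-03-08 through 2029-03-22.
2029-02-18 through 2029-02-26 minus B → 2029-02-18 through 2029-02-20, 2029-02-22 through 2029-02-24, 2029-02-26 through 2029-02-26.
2029-03-08 through 2029-03-22 minus B → 2029-03-16 through 2029-03-22.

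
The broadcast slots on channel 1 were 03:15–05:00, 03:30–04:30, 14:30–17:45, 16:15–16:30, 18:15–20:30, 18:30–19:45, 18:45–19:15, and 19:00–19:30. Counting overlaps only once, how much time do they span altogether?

7 h 15 min

Merged: 03:15-05:00, 14:30-17:45, 18:15-20:30.
Lengths: 1 h 45 min + 3 h 15 min + 2 h 15 min = 7 h 15 min.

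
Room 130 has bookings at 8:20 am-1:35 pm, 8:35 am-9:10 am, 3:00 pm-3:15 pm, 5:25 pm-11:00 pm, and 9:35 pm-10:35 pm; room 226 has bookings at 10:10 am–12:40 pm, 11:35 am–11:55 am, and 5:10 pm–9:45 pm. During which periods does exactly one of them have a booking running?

8:20 am–10:10 am, 12:40 pm–1:35 pm, 3:00 pm–3:15 pm, 5:10 pm–5:25 pm, 9:45 pm–11:00 pm

First set merges to 8:20 am–1:35 pm, 3:00 pm–3:15 pm, 5:25 pm–11:00 pm.
Second set merges to 10:10 am–12:40 pm, 5:10 pm–9:45 pm.
A \ B = 8:20 am–10:10 am, 12:40 pm–1:35 pm, 3:00 pm–3:15 pm, 9:45 pm–11:00 pm.
B \ A = 5:10 pm–5:25 pm.
Union of the two gives the symmetric difference.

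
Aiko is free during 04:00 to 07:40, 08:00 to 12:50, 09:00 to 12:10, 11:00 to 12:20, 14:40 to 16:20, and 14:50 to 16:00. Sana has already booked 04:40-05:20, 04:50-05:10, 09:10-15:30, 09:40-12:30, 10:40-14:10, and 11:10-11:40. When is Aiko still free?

First set merges to 04:00–07:40, 08:00–12:50, 14:40–16:20.
Second set merges to 04:40–05:20, 09:10–15:30.
04:00–07:40 with B removed leaves 04:00–04:40, 05:20–07:40.
08:00–12:50 with B removed leaves 08:00–09:10.
14:40–16:20 with B removed leaves 15:30–16:20.

04:00–04:40, 05:20–07:40, 08:00–09:10, 15:30–16:20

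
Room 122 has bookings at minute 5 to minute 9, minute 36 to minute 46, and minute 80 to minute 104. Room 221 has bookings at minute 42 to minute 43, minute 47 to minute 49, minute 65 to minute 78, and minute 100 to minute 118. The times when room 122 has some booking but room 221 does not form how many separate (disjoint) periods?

4

A \ B = minute 5 to minute 9, minute 36 to minute 42, minute 43 to minute 46, minute 80 to minute 100.
That is 4 disjoint pieces.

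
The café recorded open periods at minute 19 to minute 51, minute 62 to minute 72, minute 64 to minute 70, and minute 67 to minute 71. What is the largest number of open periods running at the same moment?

3

At minute 67, 3 of the intervals are simultaneously active.
No point has more.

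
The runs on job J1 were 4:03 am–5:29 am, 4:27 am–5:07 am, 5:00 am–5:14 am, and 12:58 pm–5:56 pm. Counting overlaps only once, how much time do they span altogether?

Merged: 4:03 am-5:29 am, 12:58 pm-5:56 pm.
Lengths: 1 h 26 min + 4 h 58 min = 6 h 24 min.

6 h 24 min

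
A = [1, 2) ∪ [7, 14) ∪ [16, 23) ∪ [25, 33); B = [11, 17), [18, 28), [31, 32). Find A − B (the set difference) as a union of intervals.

[1, 2): nothing removed.
[7, 14) \ B = [7, 11).
[16, 23) \ B = [17, 18).
[25, 33) \ B = [28, 31), [32, 33).

[1, 2) ∪ [7, 11) ∪ [17, 18) ∪ [28, 31) ∪ [32, 33)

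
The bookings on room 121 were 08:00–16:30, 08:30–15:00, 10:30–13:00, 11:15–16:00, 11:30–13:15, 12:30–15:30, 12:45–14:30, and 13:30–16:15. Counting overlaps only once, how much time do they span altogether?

8 h 30 min

Merged: 08:00-16:30.
Length: 8 h 30 min.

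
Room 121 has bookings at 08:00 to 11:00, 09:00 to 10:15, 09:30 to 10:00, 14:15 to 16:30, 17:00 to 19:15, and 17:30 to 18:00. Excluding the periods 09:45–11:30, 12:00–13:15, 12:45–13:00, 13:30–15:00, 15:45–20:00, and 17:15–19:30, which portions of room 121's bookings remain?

Merge the first list: 08:00–11:00, 14:15–16:30, 17:00–19:15.
Merge the second list: 09:45–11:30, 12:00–13:15, 13:30–15:00, 15:45–20:00.
08:00–11:00 minus B → 08:00–09:45.
14:15–16:30 minus B → 15:00–15:45.
17:00–19:15: fully covered by B → removed.

08:00–09:45, 15:00–15:45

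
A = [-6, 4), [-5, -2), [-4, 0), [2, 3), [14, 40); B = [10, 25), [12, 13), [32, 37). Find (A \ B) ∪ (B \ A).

[-6, 4) ∪ [10, 14) ∪ [25, 32) ∪ [37, 40)

Merge the first list: [-6, 4), [14, 40).
Merge the second list: [10, 25), [32, 37).
A but not B: [-6, 4), [25, 32), [37, 40).
B but not A: [10, 14).
Combining gives A △ B.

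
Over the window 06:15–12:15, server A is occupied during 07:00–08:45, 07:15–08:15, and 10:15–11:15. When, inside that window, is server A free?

06:15–07:00, 08:45–10:15, 11:15–12:15

After merging, the occupied span is 07:00–08:45, 10:15–11:15.
Complement within 06:15–12:15: 06:15–07:00, 08:45–10:15, 11:15–12:15.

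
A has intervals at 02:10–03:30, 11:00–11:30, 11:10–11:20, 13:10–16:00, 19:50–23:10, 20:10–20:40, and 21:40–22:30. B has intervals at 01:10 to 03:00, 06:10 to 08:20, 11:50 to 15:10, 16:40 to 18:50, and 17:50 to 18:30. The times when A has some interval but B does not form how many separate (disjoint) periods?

First set merges to 02:10–03:30, 11:00–11:30, 13:10–16:00, 19:50–23:10.
Second set merges to 01:10–03:00, 06:10–08:20, 11:50–15:10, 16:40–18:50.
A \ B = 03:00–03:30, 11:00–11:30, 15:10–16:00, 19:50–23:10.
That is 4 disjoint pieces.

4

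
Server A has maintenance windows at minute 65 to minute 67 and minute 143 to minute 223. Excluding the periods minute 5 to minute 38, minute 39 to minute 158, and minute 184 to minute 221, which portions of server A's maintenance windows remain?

minute 158 to minute 184, minute 221 to minute 223

minute 65 to minute 67: entirely removed.
minute 143 to minute 223 \ B = minute 158 to minute 184, minute 221 to minute 223.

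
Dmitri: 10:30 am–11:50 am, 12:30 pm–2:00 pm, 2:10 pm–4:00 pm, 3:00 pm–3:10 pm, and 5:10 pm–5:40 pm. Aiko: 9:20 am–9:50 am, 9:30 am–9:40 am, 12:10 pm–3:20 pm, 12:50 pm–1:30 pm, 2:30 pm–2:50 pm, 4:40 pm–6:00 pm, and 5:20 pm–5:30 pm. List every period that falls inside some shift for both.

Merge the first list: 10:30 am–11:50 am, 12:30 pm–2:00 pm, 2:10 pm–4:00 pm, 5:10 pm–5:40 pm.
Merge the second list: 9:20 am–9:50 am, 12:10 pm–3:20 pm, 4:40 pm–6:00 pm.
10:30 am–11:50 am falls entirely outside B.
12:30 pm–2:00 pm overlaps B on 12:30 pm–2:00 pm.
2:10 pm–4:00 pm overlaps B on 2:10 pm–3:20 pm.
5:10 pm–5:40 pm overlaps B on 5:10 pm–5:40 pm.

12:30 pm–2:00 pm, 2:10 pm–3:20 pm, 5:10 pm–5:40 pm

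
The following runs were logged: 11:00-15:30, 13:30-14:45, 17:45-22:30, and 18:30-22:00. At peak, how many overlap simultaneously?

2

Walk the sorted start/end points keeping a running depth.
The depth first hits 2 at 13:30.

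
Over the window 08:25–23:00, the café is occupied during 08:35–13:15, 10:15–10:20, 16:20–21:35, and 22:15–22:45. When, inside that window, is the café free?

The merged coverage is 08:35-13:15, 16:20-21:35, 22:15-22:45.
Uncovered inside 08:25-23:00: 08:25-08:35, 13:15-16:20, 21:35-22:15, 22:45-23:00.

08:25-08:35, 13:15-16:20, 21:35-22:15, 22:45-23:00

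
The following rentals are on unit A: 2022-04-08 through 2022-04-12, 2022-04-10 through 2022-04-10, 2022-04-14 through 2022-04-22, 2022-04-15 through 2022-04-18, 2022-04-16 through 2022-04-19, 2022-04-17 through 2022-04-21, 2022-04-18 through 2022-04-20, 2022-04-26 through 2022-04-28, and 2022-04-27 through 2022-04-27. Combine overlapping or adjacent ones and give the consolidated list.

2022-04-08 through 2022-04-12, 2022-04-14 through 2022-04-22, 2022-04-26 through 2022-04-28

2022-04-10 through 2022-04-10 overlaps/touches 2022-04-08 through 2022-04-12 → extend to 2022-04-08 through 2022-04-12.
2022-04-14 through 2022-04-22 is disjoint → start new block.
2022-04-15 through 2022-04-18 overlaps/touches 2022-04-14 through 2022-04-22 → extend to 2022-04-14 through 2022-04-22.
2022-04-16 through 2022-04-19 overlaps/touches 2022-04-14 through 2022-04-22 → extend to 2022-04-14 through 2022-04-22.
2022-04-17 through 2022-04-21 overlaps/touches 2022-04-14 through 2022-04-22 → extend to 2022-04-14 through 2022-04-22.
2022-04-18 through 2022-04-20 overlaps/touches 2022-04-14 through 2022-04-22 → extend to 2022-04-14 through 2022-04-22.
2022-04-26 through 2022-04-28 is disjoint → start new block.
2022-04-27 through 2022-04-27 overlaps/touches 2022-04-26 through 2022-04-28 → extend to 2022-04-26 through 2022-04-28.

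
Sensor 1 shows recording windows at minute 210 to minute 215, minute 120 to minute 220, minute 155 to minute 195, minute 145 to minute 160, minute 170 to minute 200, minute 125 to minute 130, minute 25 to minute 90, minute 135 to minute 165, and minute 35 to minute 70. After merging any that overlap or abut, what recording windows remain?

Sort by start: minute 25 to minute 90, minute 35 to minute 70, minute 120 to minute 220, minute 125 to minute 130, minute 135 to minute 165, minute 145 to minute 160, minute 155 to minute 195, minute 170 to minute 200, minute 210 to minute 215.
minute 35 to minute 70 overlaps/touches minute 25 to minute 90 → extend to minute 25 to minute 90.
minute 120 to minute 220 is disjoint → start new block.
minute 125 to minute 130 overlaps/touches minute 120 to minute 220 → extend to minute 120 to minute 220.
minute 135 to minute 165 overlaps/touches minute 120 to minute 220 → extend to minute 120 to minute 220.
minute 145 to minute 160 overlaps/touches minute 120 to minute 220 → extend to minute 120 to minute 220.
minute 155 to minute 195 overlaps/touches minute 120 to minute 220 → extend to minute 120 to minute 220.
minute 170 to minute 200 overlaps/touches minute 120 to minute 220 → extend to minute 120 to minute 220.
minute 210 to minute 215 overlaps/touches minute 120 to minute 220 → extend to minute 120 to minute 220.

minute 25 to minute 90, minute 120 to minute 220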